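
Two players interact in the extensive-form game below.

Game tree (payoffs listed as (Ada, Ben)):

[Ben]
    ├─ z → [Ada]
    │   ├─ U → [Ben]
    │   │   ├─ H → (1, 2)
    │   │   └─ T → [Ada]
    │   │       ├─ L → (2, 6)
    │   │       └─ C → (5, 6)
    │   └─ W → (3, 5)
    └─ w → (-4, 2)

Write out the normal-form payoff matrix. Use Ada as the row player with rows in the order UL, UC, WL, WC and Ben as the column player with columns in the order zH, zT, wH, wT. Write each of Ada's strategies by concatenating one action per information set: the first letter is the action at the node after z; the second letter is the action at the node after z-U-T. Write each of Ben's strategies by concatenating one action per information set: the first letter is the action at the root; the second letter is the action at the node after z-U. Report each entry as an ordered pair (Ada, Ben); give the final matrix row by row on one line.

UL: (1,2) (2,6) (-4,2) (-4,2) | UC: (1,2) (5,6) (-4,2) (-4,2) | WL: (3,5) (3,5) (-4,2) (-4,2) | WC: (3,5) (3,5) (-4,2) (-4,2)

Row UL: zH→(1,2), zT→(2,6), wH→(-4,2), wT→(-4,2)
Row UC: zH→(1,2), zT→(5,6), wH→(-4,2), wT→(-4,2)
Row WL: zH→(3,5), zT→(3,5), wH→(-4,2), wT→(-4,2)
Row WC: zH→(3,5), zT→(3,5), wH→(-4,2), wT→(-4,2)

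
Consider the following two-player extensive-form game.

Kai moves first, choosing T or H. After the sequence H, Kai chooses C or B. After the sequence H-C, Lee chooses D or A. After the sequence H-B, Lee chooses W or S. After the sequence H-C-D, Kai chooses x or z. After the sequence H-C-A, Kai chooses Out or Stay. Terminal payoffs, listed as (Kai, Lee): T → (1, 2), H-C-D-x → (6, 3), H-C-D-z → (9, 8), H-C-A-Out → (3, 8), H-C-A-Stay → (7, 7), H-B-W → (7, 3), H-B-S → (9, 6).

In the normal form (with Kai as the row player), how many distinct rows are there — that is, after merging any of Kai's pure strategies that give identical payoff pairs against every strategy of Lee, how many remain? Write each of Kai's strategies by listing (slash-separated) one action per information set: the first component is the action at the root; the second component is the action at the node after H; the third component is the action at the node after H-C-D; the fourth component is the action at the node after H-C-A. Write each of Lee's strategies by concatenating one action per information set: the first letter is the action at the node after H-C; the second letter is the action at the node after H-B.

Kai has 16 pure strategies: T/C/x/Out, T/C/x/Stay, T/C/z/Out, T/C/z/Stay, T/B/x/Out, T/B/x/Stay, T/B/z/Out, T/B/z/Stay, H/C/x/Out, H/C/x/Stay, H/C/z/Out, H/C/z/Stay, H/B/x/Out, H/B/x/Stay, H/B/z/Out, H/B/z/Stay. Columns: DW, DS, AW, AS.
{T/C/x/Out, T/C/x/Stay, T/C/z/Out, T/C/z/Stay, T/B/x/Out, T/B/x/Stay, T/B/z/Out, T/B/z/Stay} → row (1,2) (1,2) (1,2) (1,2)
{H/C/x/Out} → row (6,3) (6,3) (3,8) (3,8)
{H/C/x/Stay} → row (6,3) (6,3) (7,7) (7,7)
{H/C/z/Out} → row (9,8) (9,8) (3,8) (3,8)
{H/C/z/Stay} → row (9,8) (9,8) (7,7) (7,7)
{H/B/x/Out, H/B/x/Stay, H/B/z/Out, H/B/z/Stay} → row (7,3) (9,6) (7,3) (9,6)
That's 6 distinct rows out of 16 strategies.

6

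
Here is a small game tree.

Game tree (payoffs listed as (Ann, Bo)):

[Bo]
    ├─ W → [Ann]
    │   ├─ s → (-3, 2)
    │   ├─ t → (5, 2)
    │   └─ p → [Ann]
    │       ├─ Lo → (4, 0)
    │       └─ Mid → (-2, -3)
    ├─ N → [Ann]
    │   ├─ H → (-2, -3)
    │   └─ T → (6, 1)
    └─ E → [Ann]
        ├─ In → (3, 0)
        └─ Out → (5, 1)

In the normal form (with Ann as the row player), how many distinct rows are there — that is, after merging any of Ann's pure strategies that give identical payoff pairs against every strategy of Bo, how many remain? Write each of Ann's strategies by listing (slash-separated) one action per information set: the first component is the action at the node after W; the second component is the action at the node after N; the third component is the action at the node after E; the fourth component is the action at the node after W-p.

16

Ann has 24 pure strategies: s/H/In/Lo, s/H/In/Mid, s/H/Out/Lo, s/H/Out/Mid, s/T/In/Lo, s/T/In/Mid, s/T/Out/Lo, s/T/Out/Mid, t/H/In/Lo, t/H/In/Mid, t/H/Out/Lo, t/H/Out/Mid, t/T/In/Lo, t/T/In/Mid, t/T/Out/Lo, t/T/Out/Mid, p/H/In/Lo, p/H/In/Mid, p/H/Out/Lo, p/H/Out/Mid, p/T/In/Lo, p/T/In/Mid, p/T/Out/Lo, p/T/Out/Mid. Columns: W, N, E.
{s/H/In/Lo, s/H/In/Mid} → row (-3,2) (-2,-3) (3,0)
{s/H/Out/Lo, s/H/Out/Mid} → row (-3,2) (-2,-3) (5,1)
{s/T/In/Lo, s/T/In/Mid} → row (-3,2) (6,1) (3,0)
{s/T/Out/Lo, s/T/Out/Mid} → row (-3,2) (6,1) (5,1)
{t/H/In/Lo, t/H/In/Mid} → row (5,2) (-2,-3) (3,0)
{t/H/Out/Lo, t/H/Out/Mid} → row (5,2) (-2,-3) (5,1)
{t/T/In/Lo, t/T/In/Mid} → row (5,2) (6,1) (3,0)
{t/T/Out/Lo, t/T/Out/Mid} → row (5,2) (6,1) (5,1)
{p/H/In/Lo} → row (4,0) (-2,-3) (3,0)
{p/H/In/Mid} → row (-2,-3) (-2,-3) (3,0)
{p/H/Out/Lo} → row (4,0) (-2,-3) (5,1)
{p/H/Out/Mid} → row (-2,-3) (-2,-3) (5,1)
{p/T/In/Lo} → row (4,0) (6,1) (3,0)
{p/T/In/Mid} → row (-2,-3) (6,1) (3,0)
{p/T/Out/Lo} → row (4,0) (6,1) (5,1)
{p/T/Out/Mid} → row (-2,-3) (6,1) (5,1)
That's 16 distinct rows out of 24 strategies.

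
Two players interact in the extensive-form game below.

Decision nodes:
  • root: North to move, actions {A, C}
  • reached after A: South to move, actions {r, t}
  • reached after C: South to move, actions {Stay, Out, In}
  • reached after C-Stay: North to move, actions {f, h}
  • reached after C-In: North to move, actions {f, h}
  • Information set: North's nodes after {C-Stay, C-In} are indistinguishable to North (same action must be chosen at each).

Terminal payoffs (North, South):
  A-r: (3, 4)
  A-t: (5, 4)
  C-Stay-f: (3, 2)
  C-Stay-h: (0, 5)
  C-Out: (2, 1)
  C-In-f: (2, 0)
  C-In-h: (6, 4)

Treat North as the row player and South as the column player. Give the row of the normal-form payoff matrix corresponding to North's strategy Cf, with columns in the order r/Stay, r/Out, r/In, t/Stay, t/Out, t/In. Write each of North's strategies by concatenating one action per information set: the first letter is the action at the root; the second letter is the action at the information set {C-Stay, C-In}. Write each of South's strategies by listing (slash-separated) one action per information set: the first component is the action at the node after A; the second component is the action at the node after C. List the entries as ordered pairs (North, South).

(3,2) (2,1) (2,0) (3,2) (2,1) (2,0)

vs r/Stay: North plays C → South plays Stay at [C] → North plays f at [C-Stay] → (3, 2)
vs r/Out: North plays C → South plays Out at [C] → (2, 1)
vs r/In: North plays C → South plays In at [C] → North plays f at [C-In] → (2, 0)
vs t/Stay: North plays C → South plays Stay at [C] → North plays f at [C-Stay] → (3, 2)
vs t/Out: North plays C → South plays Out at [C] → (2, 1)
vs t/In: North plays C → South plays In at [C] → North plays f at [C-In] → (2, 0)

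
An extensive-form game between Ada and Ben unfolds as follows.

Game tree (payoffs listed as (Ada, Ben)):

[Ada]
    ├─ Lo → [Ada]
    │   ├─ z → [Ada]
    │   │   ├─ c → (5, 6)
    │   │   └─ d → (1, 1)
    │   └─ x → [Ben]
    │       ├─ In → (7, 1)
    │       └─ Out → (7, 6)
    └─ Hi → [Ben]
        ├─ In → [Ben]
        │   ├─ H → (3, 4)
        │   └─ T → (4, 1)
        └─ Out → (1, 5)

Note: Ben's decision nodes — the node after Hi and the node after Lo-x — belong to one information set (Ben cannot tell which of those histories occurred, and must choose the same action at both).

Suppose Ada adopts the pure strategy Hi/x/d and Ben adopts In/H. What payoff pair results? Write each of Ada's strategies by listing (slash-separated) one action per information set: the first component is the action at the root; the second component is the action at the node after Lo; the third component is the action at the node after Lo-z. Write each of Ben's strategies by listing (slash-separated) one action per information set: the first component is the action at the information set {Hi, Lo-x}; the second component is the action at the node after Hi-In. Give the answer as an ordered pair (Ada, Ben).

Trace the play path from the root:
  Ada plays Hi
  Ben plays In at [Hi]
  Ben plays H at [Hi-In]
→ terminal payoff (3, 4).
(Ada's choice at the node after Lo is never reached on this path, so it doesn't affect the outcome.)

(3, 4)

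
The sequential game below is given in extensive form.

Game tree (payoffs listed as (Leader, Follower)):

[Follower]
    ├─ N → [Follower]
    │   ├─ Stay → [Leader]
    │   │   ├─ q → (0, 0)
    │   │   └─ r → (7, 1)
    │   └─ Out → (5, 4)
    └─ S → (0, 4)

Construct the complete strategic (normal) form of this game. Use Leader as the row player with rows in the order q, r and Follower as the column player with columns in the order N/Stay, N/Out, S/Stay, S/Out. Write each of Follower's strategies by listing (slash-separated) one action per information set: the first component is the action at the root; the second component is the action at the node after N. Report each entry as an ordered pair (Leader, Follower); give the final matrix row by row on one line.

q: (0,0) (5,4) (0,4) (0,4) | r: (7,1) (5,4) (0,4) (0,4)

       N/Stay    N/Out   S/Stay    S/Out
   q    (0,0)    (5,4)    (0,4)    (0,4)
   r    (7,1)    (5,4)    (0,4)    (0,4)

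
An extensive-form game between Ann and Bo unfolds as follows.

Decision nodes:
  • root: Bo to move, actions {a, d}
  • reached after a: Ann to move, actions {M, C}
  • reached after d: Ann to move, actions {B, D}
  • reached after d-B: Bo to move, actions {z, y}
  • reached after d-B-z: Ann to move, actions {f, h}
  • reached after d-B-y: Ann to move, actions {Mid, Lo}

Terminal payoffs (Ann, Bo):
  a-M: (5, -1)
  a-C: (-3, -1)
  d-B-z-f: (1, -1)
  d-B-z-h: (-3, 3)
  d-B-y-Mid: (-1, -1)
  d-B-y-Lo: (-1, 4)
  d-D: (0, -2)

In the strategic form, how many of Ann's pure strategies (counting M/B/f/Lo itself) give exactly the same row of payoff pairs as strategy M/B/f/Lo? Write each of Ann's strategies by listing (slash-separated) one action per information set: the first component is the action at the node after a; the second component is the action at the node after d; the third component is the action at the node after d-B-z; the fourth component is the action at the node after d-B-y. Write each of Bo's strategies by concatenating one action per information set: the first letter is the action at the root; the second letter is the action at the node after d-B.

1

Row for M/B/f/Lo (columns az, ay, dz, dy): (5,-1) (5,-1) (1,-1) (-1,4).
Every one of Ann's information sets is on the play path for some reply by Bo when Ann follows M/B/f/Lo.
Changing the action at any of them therefore changes at least one column, so only M/B/f/Lo itself gives this row.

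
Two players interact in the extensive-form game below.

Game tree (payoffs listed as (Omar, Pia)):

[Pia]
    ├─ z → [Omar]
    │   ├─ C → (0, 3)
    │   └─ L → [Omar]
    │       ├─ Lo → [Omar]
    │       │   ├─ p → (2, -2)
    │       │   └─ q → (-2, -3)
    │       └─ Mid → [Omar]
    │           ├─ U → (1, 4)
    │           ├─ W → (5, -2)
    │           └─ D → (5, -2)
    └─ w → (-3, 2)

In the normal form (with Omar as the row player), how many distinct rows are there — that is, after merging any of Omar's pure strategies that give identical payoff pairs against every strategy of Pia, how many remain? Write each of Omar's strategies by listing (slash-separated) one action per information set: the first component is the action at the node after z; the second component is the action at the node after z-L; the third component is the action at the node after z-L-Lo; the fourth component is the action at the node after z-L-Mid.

Omar has 24 pure strategies: C/Lo/p/U, C/Lo/p/W, C/Lo/p/D, C/Lo/q/U, C/Lo/q/W, C/Lo/q/D, C/Mid/p/U, C/Mid/p/W, C/Mid/p/D, C/Mid/q/U, C/Mid/q/W, C/Mid/q/D, L/Lo/p/U, L/Lo/p/W, L/Lo/p/D, L/Lo/q/U, L/Lo/q/W, L/Lo/q/D, L/Mid/p/U, L/Mid/p/W, L/Mid/p/D, L/Mid/q/U, L/Mid/q/W, L/Mid/q/D. Columns: z, w.
{C/Lo/p/U, C/Lo/p/W, C/Lo/p/D, C/Lo/q/U, C/Lo/q/W, C/Lo/q/D, C/Mid/p/U, C/Mid/p/W, C/Mid/p/D, C/Mid/q/U, C/Mid/q/W, C/Mid/q/D} → row (0,3) (-3,2)
{L/Lo/p/U, L/Lo/p/W, L/Lo/p/D} → row (2,-2) (-3,2)
{L/Lo/q/U, L/Lo/q/W, L/Lo/q/D} → row (-2,-3) (-3,2)
{L/Mid/p/U, L/Mid/q/U} → row (1,4) (-3,2)
{L/Mid/p/W, L/Mid/p/D, L/Mid/q/W, L/Mid/q/D} → row (5,-2) (-3,2)
That's 5 distinct rows out of 24 strategies.

5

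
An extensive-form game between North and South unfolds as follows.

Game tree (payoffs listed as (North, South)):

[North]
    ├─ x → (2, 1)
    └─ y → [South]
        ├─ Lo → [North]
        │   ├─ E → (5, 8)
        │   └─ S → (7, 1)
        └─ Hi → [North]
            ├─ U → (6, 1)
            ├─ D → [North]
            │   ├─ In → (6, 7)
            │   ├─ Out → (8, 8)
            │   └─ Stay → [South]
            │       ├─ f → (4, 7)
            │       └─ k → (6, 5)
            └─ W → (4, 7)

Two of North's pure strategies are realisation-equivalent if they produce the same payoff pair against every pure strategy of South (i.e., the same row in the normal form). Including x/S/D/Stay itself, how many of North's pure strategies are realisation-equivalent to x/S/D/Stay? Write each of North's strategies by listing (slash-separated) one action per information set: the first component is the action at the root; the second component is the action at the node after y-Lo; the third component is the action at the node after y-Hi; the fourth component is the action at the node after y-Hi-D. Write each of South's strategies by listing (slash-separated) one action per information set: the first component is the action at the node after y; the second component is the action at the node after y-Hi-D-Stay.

18

Row for x/S/D/Stay (columns Lo/f, Lo/k, Hi/f, Hi/k): (2,1) (2,1) (2,1) (2,1).
Under x/S/D/Stay, North's choice at the node after y-Lo and at the node after y-Hi and at the node after y-Hi-D can never be reached regardless of what South does, so varying those choices leaves every outcome unchanged.
Holding the reachable choices fixed and varying the unreachable ones freely already gives 2 × 3 × 3 = 18 equivalent strategies.
No other strategy reproduces this row, so those 18 are the full class: x/E/U/In, x/E/U/Out, x/E/U/Stay, x/E/D/In, x/E/D/Out, x/E/D/Stay, x/E/W/In, x/E/W/Out, x/E/W/Stay, x/S/U/In, x/S/U/Out, x/S/U/Stay, x/S/D/In, x/S/D/Out, x/S/D/Stay, x/S/W/In, x/S/W/Out, x/S/W/Stay.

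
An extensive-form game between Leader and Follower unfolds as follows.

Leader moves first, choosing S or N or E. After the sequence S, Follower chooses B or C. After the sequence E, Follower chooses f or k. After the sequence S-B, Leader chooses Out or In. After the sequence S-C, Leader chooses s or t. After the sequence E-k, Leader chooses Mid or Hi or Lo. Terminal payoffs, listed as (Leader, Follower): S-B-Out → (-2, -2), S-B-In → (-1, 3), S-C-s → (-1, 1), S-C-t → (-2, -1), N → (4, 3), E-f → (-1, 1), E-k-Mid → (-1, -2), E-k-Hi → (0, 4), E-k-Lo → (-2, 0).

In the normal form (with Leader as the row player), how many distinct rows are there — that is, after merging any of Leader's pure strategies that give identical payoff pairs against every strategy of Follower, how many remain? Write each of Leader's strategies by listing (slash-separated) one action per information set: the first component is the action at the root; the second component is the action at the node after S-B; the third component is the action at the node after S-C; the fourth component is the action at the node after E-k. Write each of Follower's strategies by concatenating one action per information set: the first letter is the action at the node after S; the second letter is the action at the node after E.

8

Leader has 36 pure strategies: S/Out/s/Mid, S/Out/s/Hi, S/Out/s/Lo, S/Out/t/Mid, S/Out/t/Hi, S/Out/t/Lo, S/In/s/Mid, S/In/s/Hi, S/In/s/Lo, S/In/t/Mid, S/In/t/Hi, S/In/t/Lo, N/Out/s/Mid, N/Out/s/Hi, N/Out/s/Lo, N/Out/t/Mid, N/Out/t/Hi, N/Out/t/Lo, N/In/s/Mid, N/In/s/Hi, N/In/s/Lo, N/In/t/Mid, N/In/t/Hi, N/In/t/Lo, E/Out/s/Mid, E/Out/s/Hi, E/Out/s/Lo, E/Out/t/Mid, E/Out/t/Hi, E/Out/t/Lo, E/In/s/Mid, E/In/s/Hi, E/In/s/Lo, E/In/t/Mid, E/In/t/Hi, E/In/t/Lo. Columns: Bf, Bk, Cf, Ck.
{S/Out/s/Mid, S/Out/s/Hi, S/Out/s/Lo} → row (-2,-2) (-2,-2) (-1,1) (-1,1)
{S/Out/t/Mid, S/Out/t/Hi, S/Out/t/Lo} → row (-2,-2) (-2,-2) (-2,-1) (-2,-1)
{S/In/s/Mid, S/In/s/Hi, S/In/s/Lo} → row (-1,3) (-1,3) (-1,1) (-1,1)
{S/In/t/Mid, S/In/t/Hi, S/In/t/Lo} → row (-1,3) (-1,3) (-2,-1) (-2,-1)
{N/Out/s/Mid, N/Out/s/Hi, N/Out/s/Lo, N/Out/t/Mid, N/Out/t/Hi, N/Out/t/Lo, N/In/s/Mid, N/In/s/Hi, N/In/s/Lo, N/In/t/Mid, N/In/t/Hi, N/In/t/Lo} → row (4,3) (4,3) (4,3) (4,3)
{E/Out/s/Mid, E/Out/t/Mid, E/In/s/Mid, E/In/t/Mid} → row (-1,1) (-1,-2) (-1,1) (-1,-2)
{E/Out/s/Hi, E/Out/t/Hi, E/In/s/Hi, E/In/t/Hi} → row (-1,1) (0,4) (-1,1) (0,4)
{E/Out/s/Lo, E/Out/t/Lo, E/In/s/Lo, E/In/t/Lo} → row (-1,1) (-2,0) (-1,1) (-2,0)
That's 8 distinct rows out of 36 strategies.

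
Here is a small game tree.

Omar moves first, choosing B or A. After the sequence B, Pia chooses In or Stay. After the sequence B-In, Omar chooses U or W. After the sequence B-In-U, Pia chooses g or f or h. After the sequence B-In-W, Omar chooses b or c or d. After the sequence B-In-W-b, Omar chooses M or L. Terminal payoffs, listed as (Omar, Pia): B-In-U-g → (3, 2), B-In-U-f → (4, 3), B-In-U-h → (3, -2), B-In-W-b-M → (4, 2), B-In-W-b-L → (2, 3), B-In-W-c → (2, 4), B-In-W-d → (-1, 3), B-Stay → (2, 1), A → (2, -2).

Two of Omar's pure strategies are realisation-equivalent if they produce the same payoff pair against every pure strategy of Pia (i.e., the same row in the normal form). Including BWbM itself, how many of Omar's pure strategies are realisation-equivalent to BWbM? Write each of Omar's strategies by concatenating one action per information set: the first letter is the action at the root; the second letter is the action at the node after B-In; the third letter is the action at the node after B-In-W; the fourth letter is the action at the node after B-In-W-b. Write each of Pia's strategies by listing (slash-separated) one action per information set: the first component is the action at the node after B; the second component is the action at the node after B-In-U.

Row for BWbM (columns In/g, In/f, In/h, Stay/g, Stay/f, Stay/h): (4,2) (4,2) (4,2) (2,1) (2,1) (2,1).
Every one of Omar's information sets is on the play path for some reply by Pia when Omar follows BWbM.
Changing the action at any of them therefore changes at least one column, so only BWbM itself gives this row.

1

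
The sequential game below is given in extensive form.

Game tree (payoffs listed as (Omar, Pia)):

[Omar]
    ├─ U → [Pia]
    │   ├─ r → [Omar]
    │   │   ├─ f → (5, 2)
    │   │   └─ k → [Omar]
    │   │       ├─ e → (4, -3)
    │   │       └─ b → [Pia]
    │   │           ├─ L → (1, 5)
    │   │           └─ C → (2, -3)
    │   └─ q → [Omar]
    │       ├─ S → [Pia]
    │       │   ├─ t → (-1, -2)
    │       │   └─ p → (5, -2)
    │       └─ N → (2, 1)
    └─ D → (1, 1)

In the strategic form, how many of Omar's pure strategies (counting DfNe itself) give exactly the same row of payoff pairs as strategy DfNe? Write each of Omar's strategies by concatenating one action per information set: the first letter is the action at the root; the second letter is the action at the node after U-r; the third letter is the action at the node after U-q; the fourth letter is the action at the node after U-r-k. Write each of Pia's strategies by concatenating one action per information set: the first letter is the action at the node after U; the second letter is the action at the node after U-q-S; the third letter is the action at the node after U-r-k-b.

8

Row for DfNe (columns rtL, rtC, rpL, rpC, qtL, qtC, qpL, qpC): (1,1) (1,1) (1,1) (1,1) (1,1) (1,1) (1,1) (1,1).
Under DfNe, Omar's choice at the node after U-r and at the node after U-q and at the node after U-r-k can never be reached regardless of what Pia does, so varying those choices leaves every outcome unchanged.
Holding the reachable choices fixed and varying the unreachable ones freely already gives 2 × 2 × 2 = 8 equivalent strategies.
No other strategy reproduces this row, so those 8 are the full class: DfSe, DfSb, DfNe, DfNb, DkSe, DkSb, DkNe, DkNb.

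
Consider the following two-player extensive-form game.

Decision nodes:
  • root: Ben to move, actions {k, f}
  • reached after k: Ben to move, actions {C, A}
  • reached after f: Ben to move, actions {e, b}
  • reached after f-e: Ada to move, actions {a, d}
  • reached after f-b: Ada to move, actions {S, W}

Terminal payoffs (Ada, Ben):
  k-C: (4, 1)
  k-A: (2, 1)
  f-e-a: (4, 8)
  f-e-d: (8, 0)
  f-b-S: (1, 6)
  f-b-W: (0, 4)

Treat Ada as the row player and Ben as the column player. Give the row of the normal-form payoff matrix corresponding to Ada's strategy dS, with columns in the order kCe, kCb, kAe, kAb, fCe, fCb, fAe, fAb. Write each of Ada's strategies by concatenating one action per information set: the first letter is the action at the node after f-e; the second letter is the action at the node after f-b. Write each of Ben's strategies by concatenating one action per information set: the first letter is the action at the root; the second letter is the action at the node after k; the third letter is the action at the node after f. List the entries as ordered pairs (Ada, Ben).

vs kCe: Ben plays k → Ben plays C at [k] → (4, 1)
vs kCb: Ben plays k → Ben plays C at [k] → (4, 1)
vs kAe: Ben plays k → Ben plays A at [k] → (2, 1)
vs kAb: Ben plays k → Ben plays A at [k] → (2, 1)
vs fCe: Ben plays f → Ben plays e at [f] → Ada plays d at [f-e] → (8, 0)
vs fCb: Ben plays f → Ben plays b at [f] → Ada plays S at [f-b] → (1, 6)
vs fAe: Ben plays f → Ben plays e at [f] → Ada plays d at [f-e] → (8, 0)
vs fAb: Ben plays f → Ben plays b at [f] → Ada plays S at [f-b] → (1, 6)

(4,1) (4,1) (2,1) (2,1) (8,0) (1,6) (8,0) (1,6)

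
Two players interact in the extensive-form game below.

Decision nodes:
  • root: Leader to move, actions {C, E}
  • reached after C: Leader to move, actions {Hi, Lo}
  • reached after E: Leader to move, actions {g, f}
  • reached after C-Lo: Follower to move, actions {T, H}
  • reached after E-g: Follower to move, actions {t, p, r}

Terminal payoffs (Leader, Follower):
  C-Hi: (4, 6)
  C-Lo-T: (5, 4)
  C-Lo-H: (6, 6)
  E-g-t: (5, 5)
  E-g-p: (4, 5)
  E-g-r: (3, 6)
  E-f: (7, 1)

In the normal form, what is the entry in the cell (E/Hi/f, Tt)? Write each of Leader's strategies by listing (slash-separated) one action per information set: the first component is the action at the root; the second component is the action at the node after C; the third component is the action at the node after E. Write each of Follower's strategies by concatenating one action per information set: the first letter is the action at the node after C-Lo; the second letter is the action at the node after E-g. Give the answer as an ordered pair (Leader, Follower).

(7, 1)

Trace the play path from the root:
  Leader plays E
  Leader plays f at [E]
→ terminal payoff (7, 1).
(Leader's choice at the node after C is never reached on this path, so it doesn't affect the outcome.)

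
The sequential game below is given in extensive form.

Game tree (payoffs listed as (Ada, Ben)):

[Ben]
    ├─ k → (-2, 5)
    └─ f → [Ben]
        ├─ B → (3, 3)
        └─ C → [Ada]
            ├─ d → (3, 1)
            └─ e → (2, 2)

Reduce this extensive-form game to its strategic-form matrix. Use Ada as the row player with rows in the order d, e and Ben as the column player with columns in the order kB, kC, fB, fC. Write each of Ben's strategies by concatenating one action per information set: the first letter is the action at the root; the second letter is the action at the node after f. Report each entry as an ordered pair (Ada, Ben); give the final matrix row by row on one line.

           kB       kC       fB       fC
   d   (-2,5)   (-2,5)    (3,3)    (3,1)
   e   (-2,5)   (-2,5)    (3,3)    (2,2)

d: (-2,5) (-2,5) (3,3) (3,1) | e: (-2,5) (-2,5) (3,3) (2,2)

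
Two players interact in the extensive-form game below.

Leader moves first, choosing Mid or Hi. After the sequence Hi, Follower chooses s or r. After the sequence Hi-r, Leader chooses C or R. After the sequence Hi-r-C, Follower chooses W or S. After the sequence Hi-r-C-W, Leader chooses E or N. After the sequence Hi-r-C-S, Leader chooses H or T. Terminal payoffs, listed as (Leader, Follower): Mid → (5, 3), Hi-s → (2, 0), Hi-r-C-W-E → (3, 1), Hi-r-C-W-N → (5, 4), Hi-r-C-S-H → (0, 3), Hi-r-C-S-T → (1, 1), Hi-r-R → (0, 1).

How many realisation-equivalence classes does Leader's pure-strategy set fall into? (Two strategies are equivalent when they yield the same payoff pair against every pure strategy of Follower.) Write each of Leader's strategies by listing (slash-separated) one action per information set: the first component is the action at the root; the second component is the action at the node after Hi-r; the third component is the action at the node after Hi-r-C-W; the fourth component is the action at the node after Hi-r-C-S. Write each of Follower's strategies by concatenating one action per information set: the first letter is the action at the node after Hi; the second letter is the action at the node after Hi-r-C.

6

Leader has 16 pure strategies: Mid/C/E/H, Mid/C/E/T, Mid/C/N/H, Mid/C/N/T, Mid/R/E/H, Mid/R/E/T, Mid/R/N/H, Mid/R/N/T, Hi/C/E/H, Hi/C/E/T, Hi/C/N/H, Hi/C/N/T, Hi/R/E/H, Hi/R/E/T, Hi/R/N/H, Hi/R/N/T. Columns: sW, sS, rW, rS.
{Mid/C/E/H, Mid/C/E/T, Mid/C/N/H, Mid/C/N/T, Mid/R/E/H, Mid/R/E/T, Mid/R/N/H, Mid/R/N/T} → row (5,3) (5,3) (5,3) (5,3)
{Hi/C/E/H} → row (2,0) (2,0) (3,1) (0,3)
{Hi/C/E/T} → row (2,0) (2,0) (3,1) (1,1)
{Hi/C/N/H} → row (2,0) (2,0) (5,4) (0,3)
{Hi/C/N/T} → row (2,0) (2,0) (5,4) (1,1)
{Hi/R/E/H, Hi/R/E/T, Hi/R/N/H, Hi/R/N/T} → row (2,0) (2,0) (0,1) (0,1)
That's 6 distinct rows out of 16 strategies.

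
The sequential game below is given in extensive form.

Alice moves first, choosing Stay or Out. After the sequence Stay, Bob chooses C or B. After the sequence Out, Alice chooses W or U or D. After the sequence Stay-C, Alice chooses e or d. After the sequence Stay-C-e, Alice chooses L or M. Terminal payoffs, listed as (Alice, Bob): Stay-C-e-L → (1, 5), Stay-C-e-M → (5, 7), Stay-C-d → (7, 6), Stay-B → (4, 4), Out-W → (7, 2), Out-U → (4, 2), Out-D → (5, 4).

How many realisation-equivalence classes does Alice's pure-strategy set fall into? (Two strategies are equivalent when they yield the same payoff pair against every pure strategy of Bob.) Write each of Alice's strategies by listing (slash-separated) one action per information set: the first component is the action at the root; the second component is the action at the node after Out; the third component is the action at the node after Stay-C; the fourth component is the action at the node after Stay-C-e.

6

Alice has 24 pure strategies: Stay/W/e/L, Stay/W/e/M, Stay/W/d/L, Stay/W/d/M, Stay/U/e/L, Stay/U/e/M, Stay/U/d/L, Stay/U/d/M, Stay/D/e/L, Stay/D/e/M, Stay/D/d/L, Stay/D/d/M, Out/W/e/L, Out/W/e/M, Out/W/d/L, Out/W/d/M, Out/U/e/L, Out/U/e/M, Out/U/d/L, Out/U/d/M, Out/D/e/L, Out/D/e/M, Out/D/d/L, Out/D/d/M. Columns: C, B.
{Stay/W/e/L, Stay/U/e/L, Stay/D/e/L} → row (1,5) (4,4)
{Stay/W/e/M, Stay/U/e/M, Stay/D/e/M} → row (5,7) (4,4)
{Stay/W/d/L, Stay/W/d/M, Stay/U/d/L, Stay/U/d/M, Stay/D/d/L, Stay/D/d/M} → row (7,6) (4,4)
{Out/W/e/L, Out/W/e/M, Out/W/d/L, Out/W/d/M} → row (7,2) (7,2)
{Out/U/e/L, Out/U/e/M, Out/U/d/L, Out/U/d/M} → row (4,2) (4,2)
{Out/D/e/L, Out/D/e/M, Out/D/d/L, Out/D/d/M} → row (5,4) (5,4)
That's 6 distinct rows out of 24 strategies.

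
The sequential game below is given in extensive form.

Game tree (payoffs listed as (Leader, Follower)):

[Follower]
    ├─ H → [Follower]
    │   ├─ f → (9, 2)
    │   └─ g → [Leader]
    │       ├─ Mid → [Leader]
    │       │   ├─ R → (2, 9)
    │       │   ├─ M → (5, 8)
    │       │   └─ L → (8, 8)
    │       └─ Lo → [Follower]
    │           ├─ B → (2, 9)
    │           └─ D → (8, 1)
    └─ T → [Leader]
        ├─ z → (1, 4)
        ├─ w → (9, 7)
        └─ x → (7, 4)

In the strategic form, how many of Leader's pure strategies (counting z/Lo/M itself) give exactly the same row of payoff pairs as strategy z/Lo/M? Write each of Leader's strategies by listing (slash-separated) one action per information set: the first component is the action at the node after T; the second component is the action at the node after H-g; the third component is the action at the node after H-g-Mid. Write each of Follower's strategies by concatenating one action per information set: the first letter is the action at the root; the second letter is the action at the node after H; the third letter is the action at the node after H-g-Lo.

Row for z/Lo/M (columns HfB, HfD, HgB, HgD, TfB, TfD, TgB, TgD): (9,2) (9,2) (2,9) (8,1) (1,4) (1,4) (1,4) (1,4).
Under z/Lo/M, Leader's choice at the node after H-g-Mid can never be reached regardless of what Follower does, so varying those choices leaves every outcome unchanged.
Holding the reachable choices fixed and varying the unreachable one freely already gives 3 equivalent strategies.
No other strategy reproduces this row, so those 3 are the full class: z/Lo/R, z/Lo/M, z/Lo/L.

3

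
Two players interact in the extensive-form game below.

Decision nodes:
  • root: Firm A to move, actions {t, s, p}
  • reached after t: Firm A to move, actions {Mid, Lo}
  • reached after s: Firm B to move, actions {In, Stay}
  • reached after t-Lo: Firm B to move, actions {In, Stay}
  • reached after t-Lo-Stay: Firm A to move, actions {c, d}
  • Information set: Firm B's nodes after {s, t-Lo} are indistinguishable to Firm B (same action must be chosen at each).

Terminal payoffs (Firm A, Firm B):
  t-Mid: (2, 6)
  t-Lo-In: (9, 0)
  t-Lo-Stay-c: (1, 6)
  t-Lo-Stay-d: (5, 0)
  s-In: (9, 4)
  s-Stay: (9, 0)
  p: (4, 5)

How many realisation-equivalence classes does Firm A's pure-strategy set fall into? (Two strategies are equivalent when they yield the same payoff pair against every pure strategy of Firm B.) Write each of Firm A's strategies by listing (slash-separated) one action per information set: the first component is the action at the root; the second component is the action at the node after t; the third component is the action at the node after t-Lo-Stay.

Firm A has 12 pure strategies: t/Mid/c, t/Mid/d, t/Lo/c, t/Lo/d, s/Mid/c, s/Mid/d, s/Lo/c, s/Lo/d, p/Mid/c, p/Mid/d, p/Lo/c, p/Lo/d. Columns: In, Stay.
{t/Mid/c, t/Mid/d} → row (2,6) (2,6)
{t/Lo/c} → row (9,0) (1,6)
{t/Lo/d} → row (9,0) (5,0)
{s/Mid/c, s/Mid/d, s/Lo/c, s/Lo/d} → row (9,4) (9,0)
{p/Mid/c, p/Mid/d, p/Lo/c, p/Lo/d} → row (4,5) (4,5)
That's 5 distinct rows out of 12 strategies.

5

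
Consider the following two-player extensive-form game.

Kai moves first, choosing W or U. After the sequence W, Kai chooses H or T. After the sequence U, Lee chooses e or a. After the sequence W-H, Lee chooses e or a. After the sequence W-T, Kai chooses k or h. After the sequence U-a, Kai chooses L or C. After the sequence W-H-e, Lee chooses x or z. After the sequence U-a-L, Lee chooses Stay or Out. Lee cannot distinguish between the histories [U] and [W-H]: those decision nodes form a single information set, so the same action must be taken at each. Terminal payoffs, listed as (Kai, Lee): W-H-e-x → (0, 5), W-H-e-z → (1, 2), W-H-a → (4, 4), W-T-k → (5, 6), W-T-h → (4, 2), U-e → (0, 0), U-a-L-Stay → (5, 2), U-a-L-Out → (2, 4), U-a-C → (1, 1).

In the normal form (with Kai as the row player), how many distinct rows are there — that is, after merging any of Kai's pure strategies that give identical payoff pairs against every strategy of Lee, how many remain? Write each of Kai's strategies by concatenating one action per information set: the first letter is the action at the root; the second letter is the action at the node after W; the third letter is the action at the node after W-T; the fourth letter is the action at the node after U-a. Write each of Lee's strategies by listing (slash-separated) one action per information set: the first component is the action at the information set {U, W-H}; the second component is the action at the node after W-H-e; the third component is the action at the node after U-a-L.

5

Kai has 16 pure strategies: WHkL, WHkC, WHhL, WHhC, WTkL, WTkC, WThL, WThC, UHkL, UHkC, UHhL, UHhC, UTkL, UTkC, UThL, UThC. Columns: e/x/Stay, e/x/Out, e/z/Stay, e/z/Out, a/x/Stay, a/x/Out, a/z/Stay, a/z/Out.
{WHkL, WHkC, WHhL, WHhC} → row (0,5) (0,5) (1,2) (1,2) (4,4) (4,4) (4,4) (4,4)
{WTkL, WTkC} → row (5,6) (5,6) (5,6) (5,6) (5,6) (5,6) (5,6) (5,6)
{WThL, WThC} → row (4,2) (4,2) (4,2) (4,2) (4,2) (4,2) (4,2) (4,2)
{UHkL, UHhL, UTkL, UThL} → row (0,0) (0,0) (0,0) (0,0) (5,2) (2,4) (5,2) (2,4)
{UHkC, UHhC, UTkC, UThC} → row (0,0) (0,0) (0,0) (0,0) (1,1) (1,1) (1,1) (1,1)
That's 5 distinct rows out of 16 strategies.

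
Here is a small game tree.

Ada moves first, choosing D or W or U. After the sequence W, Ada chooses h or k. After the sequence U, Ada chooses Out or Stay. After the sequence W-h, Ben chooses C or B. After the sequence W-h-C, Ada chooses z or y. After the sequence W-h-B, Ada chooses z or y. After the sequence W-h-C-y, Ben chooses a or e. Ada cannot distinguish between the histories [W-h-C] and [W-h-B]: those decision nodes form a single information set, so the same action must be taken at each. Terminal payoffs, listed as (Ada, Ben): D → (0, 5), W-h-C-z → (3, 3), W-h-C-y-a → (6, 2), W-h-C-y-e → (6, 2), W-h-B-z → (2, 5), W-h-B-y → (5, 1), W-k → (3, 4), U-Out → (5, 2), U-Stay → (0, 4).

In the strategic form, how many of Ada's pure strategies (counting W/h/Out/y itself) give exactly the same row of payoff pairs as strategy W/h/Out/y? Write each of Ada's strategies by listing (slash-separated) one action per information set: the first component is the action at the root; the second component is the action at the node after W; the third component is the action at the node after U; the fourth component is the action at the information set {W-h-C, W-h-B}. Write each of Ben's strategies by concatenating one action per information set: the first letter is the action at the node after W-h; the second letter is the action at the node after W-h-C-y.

2

Row for W/h/Out/y (columns Ca, Ce, Ba, Be): (6,2) (6,2) (5,1) (5,1).
Under W/h/Out/y, Ada's choice at the node after U can never be reached regardless of what Ben does, so varying those choices leaves every outcome unchanged.
Holding the reachable choices fixed and varying the unreachable one freely already gives 2 equivalent strategies.
No other strategy reproduces this row, so those 2 are the full class: W/h/Out/y, W/h/Stay/y.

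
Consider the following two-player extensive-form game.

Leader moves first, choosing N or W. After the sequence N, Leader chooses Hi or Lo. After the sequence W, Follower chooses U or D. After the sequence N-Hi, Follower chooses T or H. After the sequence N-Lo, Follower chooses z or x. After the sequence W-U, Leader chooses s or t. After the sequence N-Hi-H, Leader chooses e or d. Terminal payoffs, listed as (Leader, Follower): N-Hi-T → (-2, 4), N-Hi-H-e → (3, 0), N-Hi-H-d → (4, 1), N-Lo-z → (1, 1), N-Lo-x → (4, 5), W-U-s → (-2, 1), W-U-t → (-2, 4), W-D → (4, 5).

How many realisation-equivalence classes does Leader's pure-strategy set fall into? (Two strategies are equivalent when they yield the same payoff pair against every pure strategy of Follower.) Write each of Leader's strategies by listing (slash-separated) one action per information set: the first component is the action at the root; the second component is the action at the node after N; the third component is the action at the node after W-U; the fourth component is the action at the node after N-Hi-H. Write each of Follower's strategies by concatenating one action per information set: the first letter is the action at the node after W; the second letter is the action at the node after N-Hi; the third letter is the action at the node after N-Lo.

5

Leader has 16 pure strategies: N/Hi/s/e, N/Hi/s/d, N/Hi/t/e, N/Hi/t/d, N/Lo/s/e, N/Lo/s/d, N/Lo/t/e, N/Lo/t/d, W/Hi/s/e, W/Hi/s/d, W/Hi/t/e, W/Hi/t/d, W/Lo/s/e, W/Lo/s/d, W/Lo/t/e, W/Lo/t/d. Columns: UTz, UTx, UHz, UHx, DTz, DTx, DHz, DHx.
{N/Hi/s/e, N/Hi/t/e} → row (-2,4) (-2,4) (3,0) (3,0) (-2,4) (-2,4) (3,0) (3,0)
{N/Hi/s/d, N/Hi/t/d} → row (-2,4) (-2,4) (4,1) (4,1) (-2,4) (-2,4) (4,1) (4,1)
{N/Lo/s/e, N/Lo/s/d, N/Lo/t/e, N/Lo/t/d} → row (1,1) (4,5) (1,1) (4,5) (1,1) (4,5) (1,1) (4,5)
{W/Hi/s/e, W/Hi/s/d, W/Lo/s/e, W/Lo/s/d} → row (-2,1) (-2,1) (-2,1) (-2,1) (4,5) (4,5) (4,5) (4,5)
{W/Hi/t/e, W/Hi/t/d, W/Lo/t/e, W/Lo/t/d} → row (-2,4) (-2,4) (-2,4) (-2,4) (4,5) (4,5) (4,5) (4,5)
That's 5 distinct rows out of 16 strategies.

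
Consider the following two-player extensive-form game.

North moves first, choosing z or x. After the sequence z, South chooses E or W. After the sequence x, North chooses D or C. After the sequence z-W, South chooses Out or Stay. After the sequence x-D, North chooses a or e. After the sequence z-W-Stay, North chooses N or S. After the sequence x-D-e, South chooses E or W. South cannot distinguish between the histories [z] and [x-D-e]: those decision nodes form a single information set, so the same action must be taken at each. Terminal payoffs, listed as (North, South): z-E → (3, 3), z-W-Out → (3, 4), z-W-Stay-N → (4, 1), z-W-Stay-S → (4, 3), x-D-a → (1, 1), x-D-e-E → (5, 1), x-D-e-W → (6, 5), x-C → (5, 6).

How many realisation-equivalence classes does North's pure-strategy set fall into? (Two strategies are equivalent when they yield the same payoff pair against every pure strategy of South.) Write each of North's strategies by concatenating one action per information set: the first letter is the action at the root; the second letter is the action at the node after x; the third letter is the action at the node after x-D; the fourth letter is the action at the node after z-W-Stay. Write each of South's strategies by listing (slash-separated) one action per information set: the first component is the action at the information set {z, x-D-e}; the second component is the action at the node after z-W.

5

North has 16 pure strategies: zDaN, zDaS, zDeN, zDeS, zCaN, zCaS, zCeN, zCeS, xDaN, xDaS, xDeN, xDeS, xCaN, xCaS, xCeN, xCeS. Columns: E/Out, E/Stay, W/Out, W/Stay.
{zDaN, zDeN, zCaN, zCeN} → row (3,3) (3,3) (3,4) (4,1)
{zDaS, zDeS, zCaS, zCeS} → row (3,3) (3,3) (3,4) (4,3)
{xDaN, xDaS} → row (1,1) (1,1) (1,1) (1,1)
{xDeN, xDeS} → row (5,1) (5,1) (6,5) (6,5)
{xCaN, xCaS, xCeN, xCeS} → row (5,6) (5,6) (5,6) (5,6)
That's 5 distinct rows out of 16 strategies.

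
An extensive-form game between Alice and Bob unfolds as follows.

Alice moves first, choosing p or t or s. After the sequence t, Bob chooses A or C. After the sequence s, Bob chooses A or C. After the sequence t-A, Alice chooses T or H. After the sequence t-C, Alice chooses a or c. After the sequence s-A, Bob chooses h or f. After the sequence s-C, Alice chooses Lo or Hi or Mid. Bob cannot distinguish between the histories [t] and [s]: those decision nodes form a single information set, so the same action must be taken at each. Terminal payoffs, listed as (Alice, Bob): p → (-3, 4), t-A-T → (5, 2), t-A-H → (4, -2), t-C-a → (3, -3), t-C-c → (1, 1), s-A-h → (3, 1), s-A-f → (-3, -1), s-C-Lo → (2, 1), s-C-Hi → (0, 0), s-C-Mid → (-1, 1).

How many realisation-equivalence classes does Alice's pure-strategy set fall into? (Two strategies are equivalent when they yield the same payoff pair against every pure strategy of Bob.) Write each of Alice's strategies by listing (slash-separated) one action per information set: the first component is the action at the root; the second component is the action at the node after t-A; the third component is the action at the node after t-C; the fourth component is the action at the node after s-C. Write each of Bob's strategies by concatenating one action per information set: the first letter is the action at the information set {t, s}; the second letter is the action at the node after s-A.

Alice has 36 pure strategies: p/T/a/Lo, p/T/a/Hi, p/T/a/Mid, p/T/c/Lo, p/T/c/Hi, p/T/c/Mid, p/H/a/Lo, p/H/a/Hi, p/H/a/Mid, p/H/c/Lo, p/H/c/Hi, p/H/c/Mid, t/T/a/Lo, t/T/a/Hi, t/T/a/Mid, t/T/c/Lo, t/T/c/Hi, t/T/c/Mid, t/H/a/Lo, t/H/a/Hi, t/H/a/Mid, t/H/c/Lo, t/H/c/Hi, t/H/c/Mid, s/T/a/Lo, s/T/a/Hi, s/T/a/Mid, s/T/c/Lo, s/T/c/Hi, s/T/c/Mid, s/H/a/Lo, s/H/a/Hi, s/H/a/Mid, s/H/c/Lo, s/H/c/Hi, s/H/c/Mid. Columns: Ah, Af, Ch, Cf.
{p/T/a/Lo, p/T/a/Hi, p/T/a/Mid, p/T/c/Lo, p/T/c/Hi, p/T/c/Mid, p/H/a/Lo, p/H/a/Hi, p/H/a/Mid, p/H/c/Lo, p/H/c/Hi, p/H/c/Mid} → row (-3,4) (-3,4) (-3,4) (-3,4)
{t/T/a/Lo, t/T/a/Hi, t/T/a/Mid} → row (5,2) (5,2) (3,-3) (3,-3)
{t/T/c/Lo, t/T/c/Hi, t/T/c/Mid} → row (5,2) (5,2) (1,1) (1,1)
{t/H/a/Lo, t/H/a/Hi, t/H/a/Mid} → row (4,-2) (4,-2) (3,-3) (3,-3)
{t/H/c/Lo, t/H/c/Hi, t/H/c/Mid} → row (4,-2) (4,-2) (1,1) (1,1)
{s/T/a/Lo, s/T/c/Lo, s/H/a/Lo, s/H/c/Lo} → row (3,1) (-3,-1) (2,1) (2,1)
{s/T/a/Hi, s/T/c/Hi, s/H/a/Hi, s/H/c/Hi} → row (3,1) (-3,-1) (0,0) (0,0)
{s/T/a/Mid, s/T/c/Mid, s/H/a/Mid, s/H/c/Mid} → row (3,1) (-3,-1) (-1,1) (-1,1)
That's 8 distinct rows out of 36 strategies.

8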